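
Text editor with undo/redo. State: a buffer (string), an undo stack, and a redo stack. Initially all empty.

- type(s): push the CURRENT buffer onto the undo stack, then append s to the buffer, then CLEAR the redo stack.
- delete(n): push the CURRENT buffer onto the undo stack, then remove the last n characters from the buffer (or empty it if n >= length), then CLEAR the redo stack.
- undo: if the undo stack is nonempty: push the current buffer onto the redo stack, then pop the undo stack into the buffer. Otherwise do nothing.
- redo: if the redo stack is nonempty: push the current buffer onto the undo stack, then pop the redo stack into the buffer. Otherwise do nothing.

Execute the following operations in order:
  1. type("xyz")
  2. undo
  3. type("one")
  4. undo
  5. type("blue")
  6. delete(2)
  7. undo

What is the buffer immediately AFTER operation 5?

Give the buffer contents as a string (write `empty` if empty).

Answer: blue

Derivation:
After op 1 (type): buf='xyz' undo_depth=1 redo_depth=0
After op 2 (undo): buf='(empty)' undo_depth=0 redo_depth=1
After op 3 (type): buf='one' undo_depth=1 redo_depth=0
After op 4 (undo): buf='(empty)' undo_depth=0 redo_depth=1
After op 5 (type): buf='blue' undo_depth=1 redo_depth=0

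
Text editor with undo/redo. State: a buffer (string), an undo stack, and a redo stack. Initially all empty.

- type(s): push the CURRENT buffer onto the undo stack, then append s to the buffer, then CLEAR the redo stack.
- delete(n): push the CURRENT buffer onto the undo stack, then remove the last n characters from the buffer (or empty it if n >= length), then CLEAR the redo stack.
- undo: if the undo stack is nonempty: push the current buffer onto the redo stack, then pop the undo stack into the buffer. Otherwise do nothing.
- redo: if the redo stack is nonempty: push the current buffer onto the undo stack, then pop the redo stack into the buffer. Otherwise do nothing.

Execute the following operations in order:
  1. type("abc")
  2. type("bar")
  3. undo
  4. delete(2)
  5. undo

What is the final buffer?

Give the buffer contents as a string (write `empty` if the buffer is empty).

Answer: abc

Derivation:
After op 1 (type): buf='abc' undo_depth=1 redo_depth=0
After op 2 (type): buf='abcbar' undo_depth=2 redo_depth=0
After op 3 (undo): buf='abc' undo_depth=1 redo_depth=1
After op 4 (delete): buf='a' undo_depth=2 redo_depth=0
After op 5 (undo): buf='abc' undo_depth=1 redo_depth=1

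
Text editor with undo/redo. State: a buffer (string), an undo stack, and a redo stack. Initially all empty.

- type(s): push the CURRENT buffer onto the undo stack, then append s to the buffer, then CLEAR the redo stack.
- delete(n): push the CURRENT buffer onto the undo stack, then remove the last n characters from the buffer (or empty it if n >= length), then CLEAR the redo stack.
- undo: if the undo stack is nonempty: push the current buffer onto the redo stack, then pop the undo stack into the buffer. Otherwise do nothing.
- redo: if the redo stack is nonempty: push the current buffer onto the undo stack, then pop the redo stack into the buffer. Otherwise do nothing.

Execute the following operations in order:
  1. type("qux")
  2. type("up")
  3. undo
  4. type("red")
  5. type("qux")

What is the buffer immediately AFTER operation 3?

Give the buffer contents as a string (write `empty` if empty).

Answer: qux

Derivation:
After op 1 (type): buf='qux' undo_depth=1 redo_depth=0
After op 2 (type): buf='quxup' undo_depth=2 redo_depth=0
After op 3 (undo): buf='qux' undo_depth=1 redo_depth=1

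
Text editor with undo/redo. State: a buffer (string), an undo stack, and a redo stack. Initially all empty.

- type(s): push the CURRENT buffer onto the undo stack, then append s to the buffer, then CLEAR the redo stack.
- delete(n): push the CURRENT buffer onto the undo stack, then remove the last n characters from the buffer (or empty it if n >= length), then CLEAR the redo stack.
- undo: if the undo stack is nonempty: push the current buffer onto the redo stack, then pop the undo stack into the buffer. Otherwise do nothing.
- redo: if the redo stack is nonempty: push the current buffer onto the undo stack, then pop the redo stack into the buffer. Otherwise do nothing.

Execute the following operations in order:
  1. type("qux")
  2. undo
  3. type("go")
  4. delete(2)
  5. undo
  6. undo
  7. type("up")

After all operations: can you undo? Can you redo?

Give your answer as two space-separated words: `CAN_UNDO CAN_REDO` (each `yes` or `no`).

After op 1 (type): buf='qux' undo_depth=1 redo_depth=0
After op 2 (undo): buf='(empty)' undo_depth=0 redo_depth=1
After op 3 (type): buf='go' undo_depth=1 redo_depth=0
After op 4 (delete): buf='(empty)' undo_depth=2 redo_depth=0
After op 5 (undo): buf='go' undo_depth=1 redo_depth=1
After op 6 (undo): buf='(empty)' undo_depth=0 redo_depth=2
After op 7 (type): buf='up' undo_depth=1 redo_depth=0

Answer: yes no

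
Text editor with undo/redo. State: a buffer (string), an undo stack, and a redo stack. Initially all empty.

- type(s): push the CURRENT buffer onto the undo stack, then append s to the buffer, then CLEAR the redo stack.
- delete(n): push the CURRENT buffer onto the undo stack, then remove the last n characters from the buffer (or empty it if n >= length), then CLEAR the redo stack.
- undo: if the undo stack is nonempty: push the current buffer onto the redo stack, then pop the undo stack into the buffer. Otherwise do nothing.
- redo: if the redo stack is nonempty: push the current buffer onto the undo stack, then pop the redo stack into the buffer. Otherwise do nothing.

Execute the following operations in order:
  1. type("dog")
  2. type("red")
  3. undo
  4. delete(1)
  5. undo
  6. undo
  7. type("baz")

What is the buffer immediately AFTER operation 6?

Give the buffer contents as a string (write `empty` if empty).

Answer: empty

Derivation:
After op 1 (type): buf='dog' undo_depth=1 redo_depth=0
After op 2 (type): buf='dogred' undo_depth=2 redo_depth=0
After op 3 (undo): buf='dog' undo_depth=1 redo_depth=1
After op 4 (delete): buf='do' undo_depth=2 redo_depth=0
After op 5 (undo): buf='dog' undo_depth=1 redo_depth=1
After op 6 (undo): buf='(empty)' undo_depth=0 redo_depth=2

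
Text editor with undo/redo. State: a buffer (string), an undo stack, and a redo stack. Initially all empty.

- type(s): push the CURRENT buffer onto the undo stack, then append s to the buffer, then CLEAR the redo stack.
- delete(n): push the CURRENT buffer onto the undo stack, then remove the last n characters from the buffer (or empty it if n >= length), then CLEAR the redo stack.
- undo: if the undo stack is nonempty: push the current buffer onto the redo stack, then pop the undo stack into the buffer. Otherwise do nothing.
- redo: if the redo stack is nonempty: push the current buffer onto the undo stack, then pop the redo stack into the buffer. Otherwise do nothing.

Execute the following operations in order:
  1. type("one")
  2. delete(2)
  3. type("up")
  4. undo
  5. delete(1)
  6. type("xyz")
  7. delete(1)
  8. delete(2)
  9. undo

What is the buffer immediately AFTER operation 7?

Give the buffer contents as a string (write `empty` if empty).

Answer: xy

Derivation:
After op 1 (type): buf='one' undo_depth=1 redo_depth=0
After op 2 (delete): buf='o' undo_depth=2 redo_depth=0
After op 3 (type): buf='oup' undo_depth=3 redo_depth=0
After op 4 (undo): buf='o' undo_depth=2 redo_depth=1
After op 5 (delete): buf='(empty)' undo_depth=3 redo_depth=0
After op 6 (type): buf='xyz' undo_depth=4 redo_depth=0
After op 7 (delete): buf='xy' undo_depth=5 redo_depth=0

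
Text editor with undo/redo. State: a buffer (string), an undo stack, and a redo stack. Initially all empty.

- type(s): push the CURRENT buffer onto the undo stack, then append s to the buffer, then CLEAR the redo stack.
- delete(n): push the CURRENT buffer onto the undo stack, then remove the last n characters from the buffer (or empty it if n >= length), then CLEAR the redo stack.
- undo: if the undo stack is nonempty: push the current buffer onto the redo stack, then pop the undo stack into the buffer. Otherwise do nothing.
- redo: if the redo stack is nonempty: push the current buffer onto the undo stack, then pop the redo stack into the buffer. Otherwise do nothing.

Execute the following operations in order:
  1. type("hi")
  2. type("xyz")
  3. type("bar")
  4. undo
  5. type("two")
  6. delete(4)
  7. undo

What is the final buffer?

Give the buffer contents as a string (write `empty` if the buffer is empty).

Answer: hixyztwo

Derivation:
After op 1 (type): buf='hi' undo_depth=1 redo_depth=0
After op 2 (type): buf='hixyz' undo_depth=2 redo_depth=0
After op 3 (type): buf='hixyzbar' undo_depth=3 redo_depth=0
After op 4 (undo): buf='hixyz' undo_depth=2 redo_depth=1
After op 5 (type): buf='hixyztwo' undo_depth=3 redo_depth=0
After op 6 (delete): buf='hixy' undo_depth=4 redo_depth=0
After op 7 (undo): buf='hixyztwo' undo_depth=3 redo_depth=1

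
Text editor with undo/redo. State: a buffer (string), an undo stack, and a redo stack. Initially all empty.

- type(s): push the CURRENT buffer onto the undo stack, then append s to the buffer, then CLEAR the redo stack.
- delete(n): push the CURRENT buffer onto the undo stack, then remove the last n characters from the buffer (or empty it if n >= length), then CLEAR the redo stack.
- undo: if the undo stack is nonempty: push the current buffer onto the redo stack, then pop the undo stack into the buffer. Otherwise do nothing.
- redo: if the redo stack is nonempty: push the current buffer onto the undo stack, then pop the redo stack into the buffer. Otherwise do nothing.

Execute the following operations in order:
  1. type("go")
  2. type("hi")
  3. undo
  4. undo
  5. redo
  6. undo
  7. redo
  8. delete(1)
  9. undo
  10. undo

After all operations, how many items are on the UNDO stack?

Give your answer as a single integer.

After op 1 (type): buf='go' undo_depth=1 redo_depth=0
After op 2 (type): buf='gohi' undo_depth=2 redo_depth=0
After op 3 (undo): buf='go' undo_depth=1 redo_depth=1
After op 4 (undo): buf='(empty)' undo_depth=0 redo_depth=2
After op 5 (redo): buf='go' undo_depth=1 redo_depth=1
After op 6 (undo): buf='(empty)' undo_depth=0 redo_depth=2
After op 7 (redo): buf='go' undo_depth=1 redo_depth=1
After op 8 (delete): buf='g' undo_depth=2 redo_depth=0
After op 9 (undo): buf='go' undo_depth=1 redo_depth=1
After op 10 (undo): buf='(empty)' undo_depth=0 redo_depth=2

Answer: 0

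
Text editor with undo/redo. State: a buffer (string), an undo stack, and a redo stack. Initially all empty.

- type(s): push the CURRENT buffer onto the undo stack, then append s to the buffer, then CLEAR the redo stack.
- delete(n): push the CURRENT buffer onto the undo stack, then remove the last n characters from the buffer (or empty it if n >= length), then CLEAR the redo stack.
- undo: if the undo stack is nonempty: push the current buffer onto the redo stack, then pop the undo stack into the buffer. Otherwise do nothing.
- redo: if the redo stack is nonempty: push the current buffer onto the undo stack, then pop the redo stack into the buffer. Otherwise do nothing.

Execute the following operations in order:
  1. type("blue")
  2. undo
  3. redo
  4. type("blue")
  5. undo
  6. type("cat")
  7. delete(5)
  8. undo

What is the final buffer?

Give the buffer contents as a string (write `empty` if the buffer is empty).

After op 1 (type): buf='blue' undo_depth=1 redo_depth=0
After op 2 (undo): buf='(empty)' undo_depth=0 redo_depth=1
After op 3 (redo): buf='blue' undo_depth=1 redo_depth=0
After op 4 (type): buf='blueblue' undo_depth=2 redo_depth=0
After op 5 (undo): buf='blue' undo_depth=1 redo_depth=1
After op 6 (type): buf='bluecat' undo_depth=2 redo_depth=0
After op 7 (delete): buf='bl' undo_depth=3 redo_depth=0
After op 8 (undo): buf='bluecat' undo_depth=2 redo_depth=1

Answer: bluecat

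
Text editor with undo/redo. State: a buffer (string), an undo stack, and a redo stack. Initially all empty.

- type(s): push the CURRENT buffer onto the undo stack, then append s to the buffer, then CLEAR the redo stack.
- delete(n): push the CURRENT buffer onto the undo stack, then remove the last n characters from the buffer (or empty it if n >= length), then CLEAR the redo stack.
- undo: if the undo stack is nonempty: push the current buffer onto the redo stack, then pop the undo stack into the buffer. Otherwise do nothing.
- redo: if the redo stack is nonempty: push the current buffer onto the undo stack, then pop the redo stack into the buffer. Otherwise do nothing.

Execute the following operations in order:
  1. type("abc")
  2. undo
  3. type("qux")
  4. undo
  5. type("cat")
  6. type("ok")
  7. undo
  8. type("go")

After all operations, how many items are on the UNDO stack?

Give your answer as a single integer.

Answer: 2

Derivation:
After op 1 (type): buf='abc' undo_depth=1 redo_depth=0
After op 2 (undo): buf='(empty)' undo_depth=0 redo_depth=1
After op 3 (type): buf='qux' undo_depth=1 redo_depth=0
After op 4 (undo): buf='(empty)' undo_depth=0 redo_depth=1
After op 5 (type): buf='cat' undo_depth=1 redo_depth=0
After op 6 (type): buf='catok' undo_depth=2 redo_depth=0
After op 7 (undo): buf='cat' undo_depth=1 redo_depth=1
After op 8 (type): buf='catgo' undo_depth=2 redo_depth=0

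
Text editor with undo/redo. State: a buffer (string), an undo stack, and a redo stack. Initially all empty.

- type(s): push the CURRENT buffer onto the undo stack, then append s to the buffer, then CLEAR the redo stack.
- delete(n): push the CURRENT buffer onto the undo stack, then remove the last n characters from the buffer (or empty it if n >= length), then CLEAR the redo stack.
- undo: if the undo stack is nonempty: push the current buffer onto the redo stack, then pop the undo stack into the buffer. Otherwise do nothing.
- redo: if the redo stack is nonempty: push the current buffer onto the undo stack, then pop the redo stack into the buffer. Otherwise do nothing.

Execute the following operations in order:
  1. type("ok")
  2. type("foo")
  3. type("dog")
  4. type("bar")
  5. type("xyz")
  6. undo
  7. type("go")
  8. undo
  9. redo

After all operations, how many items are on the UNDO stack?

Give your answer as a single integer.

After op 1 (type): buf='ok' undo_depth=1 redo_depth=0
After op 2 (type): buf='okfoo' undo_depth=2 redo_depth=0
After op 3 (type): buf='okfoodog' undo_depth=3 redo_depth=0
After op 4 (type): buf='okfoodogbar' undo_depth=4 redo_depth=0
After op 5 (type): buf='okfoodogbarxyz' undo_depth=5 redo_depth=0
After op 6 (undo): buf='okfoodogbar' undo_depth=4 redo_depth=1
After op 7 (type): buf='okfoodogbargo' undo_depth=5 redo_depth=0
After op 8 (undo): buf='okfoodogbar' undo_depth=4 redo_depth=1
After op 9 (redo): buf='okfoodogbargo' undo_depth=5 redo_depth=0

Answer: 5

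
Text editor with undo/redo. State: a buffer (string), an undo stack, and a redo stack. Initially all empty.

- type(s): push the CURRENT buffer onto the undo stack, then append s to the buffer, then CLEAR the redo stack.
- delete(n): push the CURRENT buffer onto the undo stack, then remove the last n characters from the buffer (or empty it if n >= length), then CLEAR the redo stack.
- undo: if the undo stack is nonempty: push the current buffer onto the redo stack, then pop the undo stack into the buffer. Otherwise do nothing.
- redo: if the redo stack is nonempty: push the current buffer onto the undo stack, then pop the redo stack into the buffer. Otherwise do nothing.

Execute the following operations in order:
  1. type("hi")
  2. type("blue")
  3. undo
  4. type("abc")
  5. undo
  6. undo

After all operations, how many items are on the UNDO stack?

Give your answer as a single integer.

Answer: 0

Derivation:
After op 1 (type): buf='hi' undo_depth=1 redo_depth=0
After op 2 (type): buf='hiblue' undo_depth=2 redo_depth=0
After op 3 (undo): buf='hi' undo_depth=1 redo_depth=1
After op 4 (type): buf='hiabc' undo_depth=2 redo_depth=0
After op 5 (undo): buf='hi' undo_depth=1 redo_depth=1
After op 6 (undo): buf='(empty)' undo_depth=0 redo_depth=2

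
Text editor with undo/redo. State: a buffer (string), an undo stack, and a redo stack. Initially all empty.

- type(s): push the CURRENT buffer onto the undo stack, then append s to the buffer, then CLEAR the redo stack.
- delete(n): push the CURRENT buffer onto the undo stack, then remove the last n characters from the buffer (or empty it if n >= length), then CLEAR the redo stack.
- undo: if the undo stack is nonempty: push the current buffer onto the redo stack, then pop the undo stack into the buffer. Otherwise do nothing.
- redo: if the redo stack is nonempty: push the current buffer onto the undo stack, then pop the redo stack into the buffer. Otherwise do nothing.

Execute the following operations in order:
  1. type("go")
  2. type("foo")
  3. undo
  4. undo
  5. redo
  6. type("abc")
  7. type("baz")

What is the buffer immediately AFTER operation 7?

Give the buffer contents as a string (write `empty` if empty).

Answer: goabcbaz

Derivation:
After op 1 (type): buf='go' undo_depth=1 redo_depth=0
After op 2 (type): buf='gofoo' undo_depth=2 redo_depth=0
After op 3 (undo): buf='go' undo_depth=1 redo_depth=1
After op 4 (undo): buf='(empty)' undo_depth=0 redo_depth=2
After op 5 (redo): buf='go' undo_depth=1 redo_depth=1
After op 6 (type): buf='goabc' undo_depth=2 redo_depth=0
After op 7 (type): buf='goabcbaz' undo_depth=3 redo_depth=0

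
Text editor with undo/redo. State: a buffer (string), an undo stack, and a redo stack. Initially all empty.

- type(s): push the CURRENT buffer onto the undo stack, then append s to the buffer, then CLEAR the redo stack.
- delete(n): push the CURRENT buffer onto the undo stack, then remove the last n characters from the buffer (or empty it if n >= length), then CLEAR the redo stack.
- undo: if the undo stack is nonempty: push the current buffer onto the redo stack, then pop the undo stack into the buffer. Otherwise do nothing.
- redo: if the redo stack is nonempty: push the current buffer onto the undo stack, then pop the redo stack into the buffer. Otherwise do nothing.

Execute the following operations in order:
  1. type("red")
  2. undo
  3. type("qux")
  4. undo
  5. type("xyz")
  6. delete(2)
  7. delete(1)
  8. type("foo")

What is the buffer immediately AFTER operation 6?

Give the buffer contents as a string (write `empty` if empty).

Answer: x

Derivation:
After op 1 (type): buf='red' undo_depth=1 redo_depth=0
After op 2 (undo): buf='(empty)' undo_depth=0 redo_depth=1
After op 3 (type): buf='qux' undo_depth=1 redo_depth=0
After op 4 (undo): buf='(empty)' undo_depth=0 redo_depth=1
After op 5 (type): buf='xyz' undo_depth=1 redo_depth=0
After op 6 (delete): buf='x' undo_depth=2 redo_depth=0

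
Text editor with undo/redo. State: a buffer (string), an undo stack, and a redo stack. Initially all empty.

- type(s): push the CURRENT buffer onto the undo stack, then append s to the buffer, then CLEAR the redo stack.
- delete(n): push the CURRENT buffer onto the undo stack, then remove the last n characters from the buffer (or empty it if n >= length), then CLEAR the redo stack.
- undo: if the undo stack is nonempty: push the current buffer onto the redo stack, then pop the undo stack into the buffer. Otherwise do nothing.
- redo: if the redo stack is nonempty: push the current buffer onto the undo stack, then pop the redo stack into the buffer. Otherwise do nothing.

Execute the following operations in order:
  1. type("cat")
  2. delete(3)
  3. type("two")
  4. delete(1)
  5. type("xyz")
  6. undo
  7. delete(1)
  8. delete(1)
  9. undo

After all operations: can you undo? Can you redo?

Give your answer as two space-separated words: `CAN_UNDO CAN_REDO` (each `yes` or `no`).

Answer: yes yes

Derivation:
After op 1 (type): buf='cat' undo_depth=1 redo_depth=0
After op 2 (delete): buf='(empty)' undo_depth=2 redo_depth=0
After op 3 (type): buf='two' undo_depth=3 redo_depth=0
After op 4 (delete): buf='tw' undo_depth=4 redo_depth=0
After op 5 (type): buf='twxyz' undo_depth=5 redo_depth=0
After op 6 (undo): buf='tw' undo_depth=4 redo_depth=1
After op 7 (delete): buf='t' undo_depth=5 redo_depth=0
After op 8 (delete): buf='(empty)' undo_depth=6 redo_depth=0
After op 9 (undo): buf='t' undo_depth=5 redo_depth=1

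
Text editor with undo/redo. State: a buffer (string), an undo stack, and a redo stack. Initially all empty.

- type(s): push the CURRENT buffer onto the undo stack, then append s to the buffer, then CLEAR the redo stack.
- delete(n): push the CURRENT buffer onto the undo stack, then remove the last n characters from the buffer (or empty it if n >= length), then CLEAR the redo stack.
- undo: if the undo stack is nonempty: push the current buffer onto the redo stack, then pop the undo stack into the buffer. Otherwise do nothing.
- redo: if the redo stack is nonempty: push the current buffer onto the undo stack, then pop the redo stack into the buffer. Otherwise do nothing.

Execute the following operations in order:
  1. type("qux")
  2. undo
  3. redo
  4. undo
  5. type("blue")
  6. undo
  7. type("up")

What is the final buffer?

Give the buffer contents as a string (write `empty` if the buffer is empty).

Answer: up

Derivation:
After op 1 (type): buf='qux' undo_depth=1 redo_depth=0
After op 2 (undo): buf='(empty)' undo_depth=0 redo_depth=1
After op 3 (redo): buf='qux' undo_depth=1 redo_depth=0
After op 4 (undo): buf='(empty)' undo_depth=0 redo_depth=1
After op 5 (type): buf='blue' undo_depth=1 redo_depth=0
After op 6 (undo): buf='(empty)' undo_depth=0 redo_depth=1
After op 7 (type): buf='up' undo_depth=1 redo_depth=0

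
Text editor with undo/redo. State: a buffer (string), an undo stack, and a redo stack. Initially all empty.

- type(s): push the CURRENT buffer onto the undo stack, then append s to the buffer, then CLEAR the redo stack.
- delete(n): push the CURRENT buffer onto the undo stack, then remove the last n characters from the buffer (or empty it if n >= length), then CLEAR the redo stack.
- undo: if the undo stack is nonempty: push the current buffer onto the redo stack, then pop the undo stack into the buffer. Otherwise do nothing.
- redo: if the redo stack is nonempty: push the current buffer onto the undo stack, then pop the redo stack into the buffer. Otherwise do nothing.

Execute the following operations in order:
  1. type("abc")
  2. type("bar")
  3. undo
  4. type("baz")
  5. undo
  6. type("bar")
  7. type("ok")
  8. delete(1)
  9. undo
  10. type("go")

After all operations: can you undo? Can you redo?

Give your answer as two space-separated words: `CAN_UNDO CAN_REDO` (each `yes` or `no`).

Answer: yes no

Derivation:
After op 1 (type): buf='abc' undo_depth=1 redo_depth=0
After op 2 (type): buf='abcbar' undo_depth=2 redo_depth=0
After op 3 (undo): buf='abc' undo_depth=1 redo_depth=1
After op 4 (type): buf='abcbaz' undo_depth=2 redo_depth=0
After op 5 (undo): buf='abc' undo_depth=1 redo_depth=1
After op 6 (type): buf='abcbar' undo_depth=2 redo_depth=0
After op 7 (type): buf='abcbarok' undo_depth=3 redo_depth=0
After op 8 (delete): buf='abcbaro' undo_depth=4 redo_depth=0
After op 9 (undo): buf='abcbarok' undo_depth=3 redo_depth=1
After op 10 (type): buf='abcbarokgo' undo_depth=4 redo_depth=0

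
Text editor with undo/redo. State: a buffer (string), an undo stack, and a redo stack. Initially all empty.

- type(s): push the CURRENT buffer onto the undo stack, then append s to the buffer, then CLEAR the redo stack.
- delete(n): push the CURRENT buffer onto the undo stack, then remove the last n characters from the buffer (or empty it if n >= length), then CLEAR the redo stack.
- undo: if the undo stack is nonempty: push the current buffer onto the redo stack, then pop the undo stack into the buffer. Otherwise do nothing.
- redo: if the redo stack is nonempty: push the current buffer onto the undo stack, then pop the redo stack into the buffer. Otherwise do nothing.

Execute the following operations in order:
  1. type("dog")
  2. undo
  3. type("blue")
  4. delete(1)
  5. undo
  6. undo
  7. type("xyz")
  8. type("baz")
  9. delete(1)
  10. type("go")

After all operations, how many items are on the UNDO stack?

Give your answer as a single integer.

After op 1 (type): buf='dog' undo_depth=1 redo_depth=0
After op 2 (undo): buf='(empty)' undo_depth=0 redo_depth=1
After op 3 (type): buf='blue' undo_depth=1 redo_depth=0
After op 4 (delete): buf='blu' undo_depth=2 redo_depth=0
After op 5 (undo): buf='blue' undo_depth=1 redo_depth=1
After op 6 (undo): buf='(empty)' undo_depth=0 redo_depth=2
After op 7 (type): buf='xyz' undo_depth=1 redo_depth=0
After op 8 (type): buf='xyzbaz' undo_depth=2 redo_depth=0
After op 9 (delete): buf='xyzba' undo_depth=3 redo_depth=0
After op 10 (type): buf='xyzbago' undo_depth=4 redo_depth=0

Answer: 4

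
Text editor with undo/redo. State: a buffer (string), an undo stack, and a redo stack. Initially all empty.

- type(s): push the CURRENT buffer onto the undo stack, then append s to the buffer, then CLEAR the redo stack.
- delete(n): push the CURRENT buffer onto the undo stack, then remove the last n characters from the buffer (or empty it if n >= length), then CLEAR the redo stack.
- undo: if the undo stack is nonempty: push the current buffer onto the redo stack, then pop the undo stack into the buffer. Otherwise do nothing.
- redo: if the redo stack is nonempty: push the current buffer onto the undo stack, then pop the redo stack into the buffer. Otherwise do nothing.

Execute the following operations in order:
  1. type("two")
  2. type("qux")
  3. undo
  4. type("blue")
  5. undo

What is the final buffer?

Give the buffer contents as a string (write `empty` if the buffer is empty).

After op 1 (type): buf='two' undo_depth=1 redo_depth=0
After op 2 (type): buf='twoqux' undo_depth=2 redo_depth=0
After op 3 (undo): buf='two' undo_depth=1 redo_depth=1
After op 4 (type): buf='twoblue' undo_depth=2 redo_depth=0
After op 5 (undo): buf='two' undo_depth=1 redo_depth=1

Answer: two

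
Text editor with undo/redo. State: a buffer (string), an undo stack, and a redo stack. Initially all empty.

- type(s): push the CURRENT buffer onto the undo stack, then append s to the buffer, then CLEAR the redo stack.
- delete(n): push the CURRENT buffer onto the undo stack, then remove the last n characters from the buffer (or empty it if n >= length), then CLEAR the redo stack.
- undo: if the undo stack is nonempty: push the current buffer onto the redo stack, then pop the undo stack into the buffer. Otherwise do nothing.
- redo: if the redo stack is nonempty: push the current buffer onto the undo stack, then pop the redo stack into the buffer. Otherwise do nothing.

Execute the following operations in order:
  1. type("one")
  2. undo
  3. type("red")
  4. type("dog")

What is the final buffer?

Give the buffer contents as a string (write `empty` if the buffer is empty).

After op 1 (type): buf='one' undo_depth=1 redo_depth=0
After op 2 (undo): buf='(empty)' undo_depth=0 redo_depth=1
After op 3 (type): buf='red' undo_depth=1 redo_depth=0
After op 4 (type): buf='reddog' undo_depth=2 redo_depth=0

Answer: reddog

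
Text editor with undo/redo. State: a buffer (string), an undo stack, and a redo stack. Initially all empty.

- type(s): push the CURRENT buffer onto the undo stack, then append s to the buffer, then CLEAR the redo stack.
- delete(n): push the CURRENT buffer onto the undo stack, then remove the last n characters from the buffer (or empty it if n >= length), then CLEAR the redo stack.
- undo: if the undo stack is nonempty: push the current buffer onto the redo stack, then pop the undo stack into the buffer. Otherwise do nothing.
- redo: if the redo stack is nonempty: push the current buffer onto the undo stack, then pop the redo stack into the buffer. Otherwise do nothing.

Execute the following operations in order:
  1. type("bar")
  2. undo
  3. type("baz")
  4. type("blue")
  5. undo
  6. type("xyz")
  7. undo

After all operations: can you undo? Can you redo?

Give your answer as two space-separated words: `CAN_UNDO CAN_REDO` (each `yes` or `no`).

Answer: yes yes

Derivation:
After op 1 (type): buf='bar' undo_depth=1 redo_depth=0
After op 2 (undo): buf='(empty)' undo_depth=0 redo_depth=1
After op 3 (type): buf='baz' undo_depth=1 redo_depth=0
After op 4 (type): buf='bazblue' undo_depth=2 redo_depth=0
After op 5 (undo): buf='baz' undo_depth=1 redo_depth=1
After op 6 (type): buf='bazxyz' undo_depth=2 redo_depth=0
After op 7 (undo): buf='baz' undo_depth=1 redo_depth=1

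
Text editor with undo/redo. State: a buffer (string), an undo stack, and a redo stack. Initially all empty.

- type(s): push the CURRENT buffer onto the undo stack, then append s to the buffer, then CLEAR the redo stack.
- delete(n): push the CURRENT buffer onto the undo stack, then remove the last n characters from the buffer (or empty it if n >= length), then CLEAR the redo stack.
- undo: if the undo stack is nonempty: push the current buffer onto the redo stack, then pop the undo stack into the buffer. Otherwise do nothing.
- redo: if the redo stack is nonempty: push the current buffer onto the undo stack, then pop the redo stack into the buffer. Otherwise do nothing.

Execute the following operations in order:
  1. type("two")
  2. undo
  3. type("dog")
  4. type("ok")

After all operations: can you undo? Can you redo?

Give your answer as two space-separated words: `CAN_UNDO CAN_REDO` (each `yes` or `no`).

After op 1 (type): buf='two' undo_depth=1 redo_depth=0
After op 2 (undo): buf='(empty)' undo_depth=0 redo_depth=1
After op 3 (type): buf='dog' undo_depth=1 redo_depth=0
After op 4 (type): buf='dogok' undo_depth=2 redo_depth=0

Answer: yes no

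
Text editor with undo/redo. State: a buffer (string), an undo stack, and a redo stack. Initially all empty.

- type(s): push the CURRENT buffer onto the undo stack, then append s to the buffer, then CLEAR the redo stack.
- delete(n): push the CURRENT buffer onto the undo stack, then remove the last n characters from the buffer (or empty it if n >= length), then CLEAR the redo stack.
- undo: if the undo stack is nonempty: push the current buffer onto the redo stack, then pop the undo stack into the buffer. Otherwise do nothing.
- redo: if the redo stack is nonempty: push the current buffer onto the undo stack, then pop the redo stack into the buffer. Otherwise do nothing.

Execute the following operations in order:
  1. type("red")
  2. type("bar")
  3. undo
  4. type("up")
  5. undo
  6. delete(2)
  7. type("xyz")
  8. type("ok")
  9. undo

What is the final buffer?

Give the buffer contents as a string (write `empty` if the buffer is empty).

After op 1 (type): buf='red' undo_depth=1 redo_depth=0
After op 2 (type): buf='redbar' undo_depth=2 redo_depth=0
After op 3 (undo): buf='red' undo_depth=1 redo_depth=1
After op 4 (type): buf='redup' undo_depth=2 redo_depth=0
After op 5 (undo): buf='red' undo_depth=1 redo_depth=1
After op 6 (delete): buf='r' undo_depth=2 redo_depth=0
After op 7 (type): buf='rxyz' undo_depth=3 redo_depth=0
After op 8 (type): buf='rxyzok' undo_depth=4 redo_depth=0
After op 9 (undo): buf='rxyz' undo_depth=3 redo_depth=1

Answer: rxyz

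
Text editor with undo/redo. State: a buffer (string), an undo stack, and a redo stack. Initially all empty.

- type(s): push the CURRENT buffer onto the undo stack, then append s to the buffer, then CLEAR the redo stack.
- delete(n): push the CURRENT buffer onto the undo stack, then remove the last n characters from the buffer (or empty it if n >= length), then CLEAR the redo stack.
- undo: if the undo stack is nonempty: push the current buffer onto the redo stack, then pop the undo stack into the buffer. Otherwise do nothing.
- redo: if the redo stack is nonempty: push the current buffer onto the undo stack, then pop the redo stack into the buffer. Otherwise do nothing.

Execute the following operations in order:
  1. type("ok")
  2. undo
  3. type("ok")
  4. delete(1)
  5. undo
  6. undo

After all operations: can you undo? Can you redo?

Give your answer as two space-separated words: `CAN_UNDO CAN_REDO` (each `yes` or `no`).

After op 1 (type): buf='ok' undo_depth=1 redo_depth=0
After op 2 (undo): buf='(empty)' undo_depth=0 redo_depth=1
After op 3 (type): buf='ok' undo_depth=1 redo_depth=0
After op 4 (delete): buf='o' undo_depth=2 redo_depth=0
After op 5 (undo): buf='ok' undo_depth=1 redo_depth=1
After op 6 (undo): buf='(empty)' undo_depth=0 redo_depth=2

Answer: no yes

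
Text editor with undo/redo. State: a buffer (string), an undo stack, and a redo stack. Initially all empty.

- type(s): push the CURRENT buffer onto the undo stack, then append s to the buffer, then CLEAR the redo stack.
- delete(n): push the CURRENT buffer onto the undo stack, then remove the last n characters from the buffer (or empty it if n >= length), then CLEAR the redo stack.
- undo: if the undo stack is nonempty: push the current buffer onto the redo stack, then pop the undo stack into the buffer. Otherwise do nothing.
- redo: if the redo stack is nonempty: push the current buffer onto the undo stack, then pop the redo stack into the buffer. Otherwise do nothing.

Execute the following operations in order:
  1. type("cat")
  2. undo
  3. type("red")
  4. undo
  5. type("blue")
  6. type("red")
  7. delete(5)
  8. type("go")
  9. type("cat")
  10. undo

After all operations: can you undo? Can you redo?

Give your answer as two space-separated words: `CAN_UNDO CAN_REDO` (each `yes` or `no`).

Answer: yes yes

Derivation:
After op 1 (type): buf='cat' undo_depth=1 redo_depth=0
After op 2 (undo): buf='(empty)' undo_depth=0 redo_depth=1
After op 3 (type): buf='red' undo_depth=1 redo_depth=0
After op 4 (undo): buf='(empty)' undo_depth=0 redo_depth=1
After op 5 (type): buf='blue' undo_depth=1 redo_depth=0
After op 6 (type): buf='bluered' undo_depth=2 redo_depth=0
After op 7 (delete): buf='bl' undo_depth=3 redo_depth=0
After op 8 (type): buf='blgo' undo_depth=4 redo_depth=0
After op 9 (type): buf='blgocat' undo_depth=5 redo_depth=0
After op 10 (undo): buf='blgo' undo_depth=4 redo_depth=1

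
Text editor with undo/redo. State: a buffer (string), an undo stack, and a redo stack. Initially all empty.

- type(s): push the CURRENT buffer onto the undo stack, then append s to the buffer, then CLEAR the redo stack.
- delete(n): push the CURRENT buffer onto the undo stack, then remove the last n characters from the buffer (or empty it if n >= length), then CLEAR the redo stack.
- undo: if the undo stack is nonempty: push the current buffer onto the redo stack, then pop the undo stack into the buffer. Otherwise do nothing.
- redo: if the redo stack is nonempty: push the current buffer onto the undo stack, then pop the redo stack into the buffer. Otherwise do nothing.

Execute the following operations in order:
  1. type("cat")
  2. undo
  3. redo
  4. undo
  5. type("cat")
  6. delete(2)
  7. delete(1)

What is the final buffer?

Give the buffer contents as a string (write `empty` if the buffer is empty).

Answer: empty

Derivation:
After op 1 (type): buf='cat' undo_depth=1 redo_depth=0
After op 2 (undo): buf='(empty)' undo_depth=0 redo_depth=1
After op 3 (redo): buf='cat' undo_depth=1 redo_depth=0
After op 4 (undo): buf='(empty)' undo_depth=0 redo_depth=1
After op 5 (type): buf='cat' undo_depth=1 redo_depth=0
After op 6 (delete): buf='c' undo_depth=2 redo_depth=0
After op 7 (delete): buf='(empty)' undo_depth=3 redo_depth=0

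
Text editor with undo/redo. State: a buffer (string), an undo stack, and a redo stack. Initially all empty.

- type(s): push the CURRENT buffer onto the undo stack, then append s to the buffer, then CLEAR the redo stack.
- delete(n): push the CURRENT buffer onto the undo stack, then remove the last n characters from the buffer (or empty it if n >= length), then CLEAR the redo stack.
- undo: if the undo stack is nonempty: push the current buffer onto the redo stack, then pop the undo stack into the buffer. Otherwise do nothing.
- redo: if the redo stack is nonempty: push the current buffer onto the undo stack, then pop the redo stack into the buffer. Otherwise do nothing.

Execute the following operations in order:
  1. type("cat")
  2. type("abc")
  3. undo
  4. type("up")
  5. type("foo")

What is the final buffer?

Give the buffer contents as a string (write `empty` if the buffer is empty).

After op 1 (type): buf='cat' undo_depth=1 redo_depth=0
After op 2 (type): buf='catabc' undo_depth=2 redo_depth=0
After op 3 (undo): buf='cat' undo_depth=1 redo_depth=1
After op 4 (type): buf='catup' undo_depth=2 redo_depth=0
After op 5 (type): buf='catupfoo' undo_depth=3 redo_depth=0

Answer: catupfoo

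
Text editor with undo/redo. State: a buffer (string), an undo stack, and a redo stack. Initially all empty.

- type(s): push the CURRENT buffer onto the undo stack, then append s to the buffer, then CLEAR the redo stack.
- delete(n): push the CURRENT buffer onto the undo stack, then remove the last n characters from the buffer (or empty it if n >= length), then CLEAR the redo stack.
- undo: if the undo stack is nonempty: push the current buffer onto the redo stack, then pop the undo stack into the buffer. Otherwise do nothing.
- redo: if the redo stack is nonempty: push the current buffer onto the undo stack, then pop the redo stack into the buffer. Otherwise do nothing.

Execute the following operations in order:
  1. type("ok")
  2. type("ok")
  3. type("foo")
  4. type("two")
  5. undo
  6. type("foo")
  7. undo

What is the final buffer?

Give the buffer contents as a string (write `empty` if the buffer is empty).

Answer: okokfoo

Derivation:
After op 1 (type): buf='ok' undo_depth=1 redo_depth=0
After op 2 (type): buf='okok' undo_depth=2 redo_depth=0
After op 3 (type): buf='okokfoo' undo_depth=3 redo_depth=0
After op 4 (type): buf='okokfootwo' undo_depth=4 redo_depth=0
After op 5 (undo): buf='okokfoo' undo_depth=3 redo_depth=1
After op 6 (type): buf='okokfoofoo' undo_depth=4 redo_depth=0
After op 7 (undo): buf='okokfoo' undo_depth=3 redo_depth=1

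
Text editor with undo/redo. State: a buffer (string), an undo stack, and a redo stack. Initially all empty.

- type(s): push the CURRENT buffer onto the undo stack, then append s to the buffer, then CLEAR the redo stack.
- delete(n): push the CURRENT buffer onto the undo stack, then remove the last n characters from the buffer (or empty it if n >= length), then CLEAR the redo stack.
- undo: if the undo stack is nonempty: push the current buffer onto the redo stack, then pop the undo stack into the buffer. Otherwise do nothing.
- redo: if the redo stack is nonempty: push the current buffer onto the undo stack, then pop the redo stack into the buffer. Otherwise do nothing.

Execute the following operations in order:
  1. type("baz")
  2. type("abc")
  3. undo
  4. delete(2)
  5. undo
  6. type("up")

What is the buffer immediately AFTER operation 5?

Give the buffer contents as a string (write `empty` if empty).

After op 1 (type): buf='baz' undo_depth=1 redo_depth=0
After op 2 (type): buf='bazabc' undo_depth=2 redo_depth=0
After op 3 (undo): buf='baz' undo_depth=1 redo_depth=1
After op 4 (delete): buf='b' undo_depth=2 redo_depth=0
After op 5 (undo): buf='baz' undo_depth=1 redo_depth=1

Answer: baz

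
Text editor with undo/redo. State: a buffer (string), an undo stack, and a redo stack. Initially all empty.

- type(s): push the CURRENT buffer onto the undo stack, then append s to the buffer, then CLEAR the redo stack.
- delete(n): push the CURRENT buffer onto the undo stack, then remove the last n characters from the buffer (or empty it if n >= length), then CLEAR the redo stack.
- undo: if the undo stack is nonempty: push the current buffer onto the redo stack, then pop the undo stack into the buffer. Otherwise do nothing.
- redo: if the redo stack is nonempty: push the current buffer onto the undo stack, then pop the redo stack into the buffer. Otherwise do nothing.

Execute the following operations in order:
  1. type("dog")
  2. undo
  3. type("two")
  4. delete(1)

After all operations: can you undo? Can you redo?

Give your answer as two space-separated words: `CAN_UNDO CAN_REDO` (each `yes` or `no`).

Answer: yes no

Derivation:
After op 1 (type): buf='dog' undo_depth=1 redo_depth=0
After op 2 (undo): buf='(empty)' undo_depth=0 redo_depth=1
After op 3 (type): buf='two' undo_depth=1 redo_depth=0
After op 4 (delete): buf='tw' undo_depth=2 redo_depth=0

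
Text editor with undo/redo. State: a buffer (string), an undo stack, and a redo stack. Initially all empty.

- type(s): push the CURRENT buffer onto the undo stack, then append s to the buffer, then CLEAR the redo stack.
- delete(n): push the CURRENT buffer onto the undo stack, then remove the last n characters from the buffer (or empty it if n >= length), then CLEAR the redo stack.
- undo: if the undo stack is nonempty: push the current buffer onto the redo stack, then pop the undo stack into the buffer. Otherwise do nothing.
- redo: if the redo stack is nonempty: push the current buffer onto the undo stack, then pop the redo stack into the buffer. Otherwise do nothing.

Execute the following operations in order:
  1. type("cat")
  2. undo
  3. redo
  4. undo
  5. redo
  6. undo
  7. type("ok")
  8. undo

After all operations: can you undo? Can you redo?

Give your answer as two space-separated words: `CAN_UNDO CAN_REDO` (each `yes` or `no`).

Answer: no yes

Derivation:
After op 1 (type): buf='cat' undo_depth=1 redo_depth=0
After op 2 (undo): buf='(empty)' undo_depth=0 redo_depth=1
After op 3 (redo): buf='cat' undo_depth=1 redo_depth=0
After op 4 (undo): buf='(empty)' undo_depth=0 redo_depth=1
After op 5 (redo): buf='cat' undo_depth=1 redo_depth=0
After op 6 (undo): buf='(empty)' undo_depth=0 redo_depth=1
After op 7 (type): buf='ok' undo_depth=1 redo_depth=0
After op 8 (undo): buf='(empty)' undo_depth=0 redo_depth=1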